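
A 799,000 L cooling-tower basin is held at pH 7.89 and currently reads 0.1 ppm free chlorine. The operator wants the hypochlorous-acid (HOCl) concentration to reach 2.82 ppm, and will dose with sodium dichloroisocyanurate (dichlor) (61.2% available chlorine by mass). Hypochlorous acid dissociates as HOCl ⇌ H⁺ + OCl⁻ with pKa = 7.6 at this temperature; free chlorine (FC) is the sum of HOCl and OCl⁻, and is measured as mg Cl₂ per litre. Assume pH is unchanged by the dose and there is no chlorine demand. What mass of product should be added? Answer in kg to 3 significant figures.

[OCl⁻]/[HOCl] = 10^(pH − pKa) = 10^(7.89 − 7.6) = 1.95; fraction as HOCl = 1/(1 + 1.95) = 0.339.
Free chlorine required for 2.82 ppm HOCl: 2.82 / 0.339 = 8.319 ppm.
FC to add: 8.319 − 0.1 = 8.219 mg/L as Cl₂.
Cl₂ equivalent: 8.219 mg/L × 799,000 L = 6567 g.
Product at 61.2% available Cl: 6567 / 0.612 = 10,730 g.

10.7 kg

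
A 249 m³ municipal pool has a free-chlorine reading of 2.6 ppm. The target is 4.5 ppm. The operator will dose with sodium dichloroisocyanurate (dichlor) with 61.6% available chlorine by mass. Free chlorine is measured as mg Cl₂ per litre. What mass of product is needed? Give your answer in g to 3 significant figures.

Volume: 249 m³ = 249,000 L.
Chlorine deficit: 4.5 − 2.6 = 1.9 ppm = 1.9 mg/L as Cl₂.
Cl₂ equivalent needed: 1.9 mg/L × 249,000 L = 473,100 mg = 473.1 g.
Product at 61.6% available chlorine: 473.1 / 0.616 = 768 g.

768 g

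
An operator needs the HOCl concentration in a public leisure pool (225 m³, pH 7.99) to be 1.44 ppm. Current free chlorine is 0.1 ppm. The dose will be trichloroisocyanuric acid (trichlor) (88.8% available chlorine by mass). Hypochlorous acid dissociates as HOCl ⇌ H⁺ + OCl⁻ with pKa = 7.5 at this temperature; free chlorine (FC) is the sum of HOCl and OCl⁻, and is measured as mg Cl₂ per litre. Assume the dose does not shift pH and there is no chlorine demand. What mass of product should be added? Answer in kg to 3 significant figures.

1.47 kg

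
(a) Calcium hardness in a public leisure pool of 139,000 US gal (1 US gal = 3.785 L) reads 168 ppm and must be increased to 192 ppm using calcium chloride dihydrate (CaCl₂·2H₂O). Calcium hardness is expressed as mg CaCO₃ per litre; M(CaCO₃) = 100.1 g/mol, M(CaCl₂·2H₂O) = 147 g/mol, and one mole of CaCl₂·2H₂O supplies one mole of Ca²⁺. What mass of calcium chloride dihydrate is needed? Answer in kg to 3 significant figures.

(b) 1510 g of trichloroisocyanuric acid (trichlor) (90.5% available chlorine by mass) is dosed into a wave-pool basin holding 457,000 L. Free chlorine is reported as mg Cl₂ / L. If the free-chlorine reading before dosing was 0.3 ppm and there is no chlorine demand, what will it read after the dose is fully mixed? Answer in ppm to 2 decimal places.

(a) Volume: 139,000 US gal × 3.785 L/gal = 526,115 L.
(a) Hardness to add: (192 − 168) = 24 mg/L as CaCO₃ × 526,115 L = 12,630 g as CaCO₃.
(a) Moles of Ca²⁺ (1 mol Ca²⁺ ≡ 1 mol CaCO₃): 12,630 / 100.1 g/mol = 126.1 mol.
(a) Mass of CaCl₂·2H₂O: 126.1 × 147 = 18,540 g.

(b) Available chlorine delivered: 1510 g × 0.905 = 1367 g as Cl₂.
(b) Concentration rise: 1367 g / 457,000 L = 2.99 mg/L = 2.99 ppm.
(b) Final FC: 0.3 + 2.99 = 3.29 ppm.

(a) 18.5 kg; (b) 3.29 ppm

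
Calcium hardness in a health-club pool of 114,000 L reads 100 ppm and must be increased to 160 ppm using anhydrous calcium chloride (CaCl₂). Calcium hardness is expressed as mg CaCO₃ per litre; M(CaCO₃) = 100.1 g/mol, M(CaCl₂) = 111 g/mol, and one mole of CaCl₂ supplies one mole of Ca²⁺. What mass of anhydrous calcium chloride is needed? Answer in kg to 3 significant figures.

7.58 kg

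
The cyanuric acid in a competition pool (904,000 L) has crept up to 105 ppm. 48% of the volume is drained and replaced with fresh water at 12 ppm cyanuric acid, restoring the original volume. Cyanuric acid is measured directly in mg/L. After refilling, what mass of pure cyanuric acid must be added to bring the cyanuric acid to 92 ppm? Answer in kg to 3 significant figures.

After draining 48% and refilling: 105 × 0.52 + 12 × 0.48 = 60.36 ppm.
Deficit to target: 92 − 60.36 = 31.64 mg/L.
Mass: 31.64 mg/L × 904,000 L = 28,600 g cyanuric acid.

28.6 kg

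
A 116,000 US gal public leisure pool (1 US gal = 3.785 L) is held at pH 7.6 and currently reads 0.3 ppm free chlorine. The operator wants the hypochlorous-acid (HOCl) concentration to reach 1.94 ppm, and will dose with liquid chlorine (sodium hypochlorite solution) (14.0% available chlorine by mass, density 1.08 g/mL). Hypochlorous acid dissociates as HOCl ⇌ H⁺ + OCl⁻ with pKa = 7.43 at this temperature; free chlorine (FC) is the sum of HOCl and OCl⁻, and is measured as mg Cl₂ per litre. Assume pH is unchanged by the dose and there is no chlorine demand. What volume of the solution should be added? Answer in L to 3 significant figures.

Volume: 116,000 US gal × 3.785 L/gal = 439,060 L.
[OCl⁻]/[HOCl] = 10^(pH − pKa) = 10^(7.6 − 7.43) = 1.479; fraction as HOCl = 1/(1 + 1.479) = 0.4034.
Free chlorine required for 1.94 ppm HOCl: 1.94 / 0.4034 = 4.809 ppm.
FC to add: 4.809 − 0.3 = 4.509 mg/L as Cl₂.
Cl₂ equivalent: 4.509 mg/L × 439,060 L = 1980 g.
Product at 14.0% available Cl: 1980 / 0.14 = 14,140 g.
Volume: 14,140 g ÷ 1.08 g/mL = 13,090 mL.

13.1 L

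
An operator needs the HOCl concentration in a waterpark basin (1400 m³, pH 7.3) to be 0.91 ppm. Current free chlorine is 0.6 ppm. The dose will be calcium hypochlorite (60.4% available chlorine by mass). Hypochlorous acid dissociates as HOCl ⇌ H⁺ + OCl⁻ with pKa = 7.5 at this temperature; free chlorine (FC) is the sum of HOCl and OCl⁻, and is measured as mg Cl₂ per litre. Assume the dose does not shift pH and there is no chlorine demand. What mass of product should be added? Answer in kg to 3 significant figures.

Volume: 1400 m³ = 1,400,000 L.
[OCl⁻]/[HOCl] = 10^(pH − pKa) = 10^(7.3 − 7.5) = 0.631; fraction as HOCl = 1/(1 + 0.631) = 0.6131.
Free chlorine required for 0.91 ppm HOCl: 0.91 / 0.6131 = 1.484 ppm.
FC to add: 1.484 − 0.6 = 0.8842 mg/L as Cl₂.
Cl₂ equivalent: 0.8842 mg/L × 1,400,000 L = 1238 g.
Product at 60.4% available Cl: 1238 / 0.604 = 2049 g.

2.05 kg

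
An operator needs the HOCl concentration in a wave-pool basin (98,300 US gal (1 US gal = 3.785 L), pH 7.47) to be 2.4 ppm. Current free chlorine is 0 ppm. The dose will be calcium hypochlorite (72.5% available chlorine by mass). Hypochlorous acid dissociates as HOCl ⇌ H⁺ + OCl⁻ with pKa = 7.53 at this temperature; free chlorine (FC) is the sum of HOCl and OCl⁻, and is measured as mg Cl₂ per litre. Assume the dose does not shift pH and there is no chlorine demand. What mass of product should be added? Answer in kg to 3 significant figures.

Volume: 98,300 US gal × 3.785 L/gal = 372,066 L.
[OCl⁻]/[HOCl] = 10^(pH − pKa) = 10^(7.47 − 7.53) = 0.871; fraction as HOCl = 1/(1 + 0.871) = 0.5345.
Free chlorine required for 2.4 ppm HOCl: 2.4 / 0.5345 = 4.49 ppm.
FC to add: 4.49 − 0 = 4.49 mg/L as Cl₂.
Cl₂ equivalent: 4.49 mg/L × 372,066 L = 1671 g.
Product at 72.5% available Cl: 1671 / 0.725 = 2304 g.

2.30 kg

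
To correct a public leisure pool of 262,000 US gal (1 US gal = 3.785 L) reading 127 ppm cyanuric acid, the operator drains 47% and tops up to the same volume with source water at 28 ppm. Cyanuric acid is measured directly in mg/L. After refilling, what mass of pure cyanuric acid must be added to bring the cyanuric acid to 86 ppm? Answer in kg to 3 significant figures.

5.48 kg

Volume: 262,000 US gal × 3.785 L/gal = 991,670 L.
After draining 47% and refilling: 127 × 0.53 + 28 × 0.47 = 80.47 ppm.
Deficit to target: 86 − 80.47 = 5.53 mg/L.
Mass: 5.53 mg/L × 991,670 L = 5484 g cyanuric acid.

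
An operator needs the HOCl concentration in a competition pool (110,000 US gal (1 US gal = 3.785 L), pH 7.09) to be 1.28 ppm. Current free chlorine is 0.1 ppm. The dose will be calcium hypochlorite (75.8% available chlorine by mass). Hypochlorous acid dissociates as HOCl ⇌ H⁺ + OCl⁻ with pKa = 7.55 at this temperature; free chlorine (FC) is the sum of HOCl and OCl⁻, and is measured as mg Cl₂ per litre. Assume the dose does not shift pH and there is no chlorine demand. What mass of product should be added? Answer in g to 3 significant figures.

Volume: 110,000 US gal × 3.785 L/gal = 416,350 L.
[OCl⁻]/[HOCl] = 10^(pH − pKa) = 10^(7.09 − 7.55) = 0.3467; fraction as HOCl = 1/(1 + 0.3467) = 0.7425.
Free chlorine required for 1.28 ppm HOCl: 1.28 / 0.7425 = 1.724 ppm.
FC to add: 1.724 − 0.1 = 1.624 mg/L as Cl₂.
Cl₂ equivalent: 1.624 mg/L × 416,350 L = 676.1 g.
Product at 75.8% available Cl: 676.1 / 0.758 = 891.9 g.

892 g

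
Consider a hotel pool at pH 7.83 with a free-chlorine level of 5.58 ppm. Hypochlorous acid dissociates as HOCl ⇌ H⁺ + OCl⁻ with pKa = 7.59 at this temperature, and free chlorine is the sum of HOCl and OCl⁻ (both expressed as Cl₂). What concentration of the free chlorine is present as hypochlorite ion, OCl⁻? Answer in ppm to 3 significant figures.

[OCl⁻]/[HOCl] = 10^(pH − pKa) = 10^(7.83 − 7.59) = 10^0.24 = 1.738.
Fraction as HOCl = 1 / (1 + 1.738) = 0.3653.
OCl⁻ = (1 − 0.3653) × 5.58 ppm = 3.542 ppm.

3.54 ppm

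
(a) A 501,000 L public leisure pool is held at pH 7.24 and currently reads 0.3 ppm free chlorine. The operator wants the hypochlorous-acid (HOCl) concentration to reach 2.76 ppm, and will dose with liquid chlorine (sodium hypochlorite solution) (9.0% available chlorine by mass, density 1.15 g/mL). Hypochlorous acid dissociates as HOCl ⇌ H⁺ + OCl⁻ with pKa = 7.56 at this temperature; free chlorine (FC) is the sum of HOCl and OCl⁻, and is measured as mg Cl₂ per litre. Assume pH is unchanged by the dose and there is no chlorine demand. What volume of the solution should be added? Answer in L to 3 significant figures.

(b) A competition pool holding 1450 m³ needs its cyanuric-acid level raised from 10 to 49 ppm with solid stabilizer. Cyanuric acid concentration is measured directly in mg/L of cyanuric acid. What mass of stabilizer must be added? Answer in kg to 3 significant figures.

(a) [OCl⁻]/[HOCl] = 10^(pH − pKa) = 10^(7.24 − 7.56) = 0.4786; fraction as HOCl = 1/(1 + 0.4786) = 0.6763.
(a) Free chlorine required for 2.76 ppm HOCl: 2.76 / 0.6763 = 4.081 ppm.
(a) FC to add: 4.081 − 0.3 = 3.781 mg/L as Cl₂.
(a) Cl₂ equivalent: 3.781 mg/L × 501,000 L = 1894 g.
(a) Product at 9.0% available Cl: 1894 / 0.09 = 21,050 g.
(a) Volume: 21,050 g ÷ 1.15 g/mL = 18,300 mL.

(b) Volume: 1450 m³ = 1,450,000 L.
(b) CYA to add: (49 − 10) = 39 mg/L × 1,450,000 L = 56,550 g cyanuric acid.

(a) 18.3 L; (b) 56.5 kg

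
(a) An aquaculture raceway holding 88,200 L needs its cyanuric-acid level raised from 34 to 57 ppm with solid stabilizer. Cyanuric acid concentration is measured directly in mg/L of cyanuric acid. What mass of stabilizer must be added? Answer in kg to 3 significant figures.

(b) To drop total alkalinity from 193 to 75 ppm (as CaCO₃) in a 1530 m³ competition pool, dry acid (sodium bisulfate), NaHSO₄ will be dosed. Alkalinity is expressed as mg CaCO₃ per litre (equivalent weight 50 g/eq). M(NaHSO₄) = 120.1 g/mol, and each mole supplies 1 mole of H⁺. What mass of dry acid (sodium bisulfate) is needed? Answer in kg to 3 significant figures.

(a) CYA to add: (57 − 34) = 23 mg/L × 88,200 L = 2029 g cyanuric acid.

(b) Volume: 1530 m³ = 1,530,000 L.
(b) Alkalinity to neutralize: (193 − 75) = 118 mg/L as CaCO₃ × 1,530,000 L = 180,500 g as CaCO₃.
(b) Equivalents of H⁺ required: 180,500 ÷ 50 g/eq = 3611 eq = 3611 mol NaHSO₄.
(b) Mass of NaHSO₄: 3611 × 120.1 = 433,700 g.

(a) 2.03 kg; (b) 434 kg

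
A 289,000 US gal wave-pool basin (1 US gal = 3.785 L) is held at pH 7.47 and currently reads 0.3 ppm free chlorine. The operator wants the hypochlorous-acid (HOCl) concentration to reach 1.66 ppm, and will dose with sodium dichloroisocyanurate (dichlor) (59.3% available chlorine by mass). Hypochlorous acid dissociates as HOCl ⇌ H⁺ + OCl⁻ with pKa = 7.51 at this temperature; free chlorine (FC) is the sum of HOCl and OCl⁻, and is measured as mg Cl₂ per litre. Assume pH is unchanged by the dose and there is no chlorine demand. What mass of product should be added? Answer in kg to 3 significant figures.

5.30 kg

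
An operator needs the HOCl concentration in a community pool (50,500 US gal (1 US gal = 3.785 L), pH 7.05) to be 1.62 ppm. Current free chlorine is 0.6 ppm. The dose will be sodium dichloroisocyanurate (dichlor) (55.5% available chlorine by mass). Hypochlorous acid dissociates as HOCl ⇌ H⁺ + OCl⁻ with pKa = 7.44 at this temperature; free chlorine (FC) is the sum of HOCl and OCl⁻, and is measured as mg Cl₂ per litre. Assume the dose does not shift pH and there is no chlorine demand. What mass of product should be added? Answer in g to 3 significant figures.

Volume: 50,500 US gal × 3.785 L/gal = 191,142 L.
[OCl⁻]/[HOCl] = 10^(pH − pKa) = 10^(7.05 − 7.44) = 0.4074; fraction as HOCl = 1/(1 + 0.4074) = 0.7105.
Free chlorine required for 1.62 ppm HOCl: 1.62 / 0.7105 = 2.28 ppm.
FC to add: 2.28 − 0.6 = 1.68 mg/L as Cl₂.
Cl₂ equivalent: 1.68 mg/L × 191,142 L = 321.1 g.
Product at 55.5% available Cl: 321.1 / 0.555 = 578.6 g.

579 g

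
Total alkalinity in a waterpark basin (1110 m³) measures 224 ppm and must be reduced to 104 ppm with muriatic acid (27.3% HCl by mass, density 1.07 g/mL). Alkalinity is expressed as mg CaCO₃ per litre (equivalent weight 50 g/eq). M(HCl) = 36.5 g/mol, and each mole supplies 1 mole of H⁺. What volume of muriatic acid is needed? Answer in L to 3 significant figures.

333 L

Volume: 1110 m³ = 1,110,000 L.
Alkalinity to neutralize: (224 − 104) = 120 mg/L as CaCO₃ × 1,110,000 L = 133,200 g as CaCO₃.
Equivalents of H⁺ required: 133,200 ÷ 50 g/eq = 2664 eq = 2664 mol HCl.
Mass of HCl: 2664 × 36.5 = 97,240 g.
Mass of 27.3% solution: 97,240 / 0.273 = 356,200 g.
Volume: 356,200 g ÷ 1.07 g/mL = 332,900 mL.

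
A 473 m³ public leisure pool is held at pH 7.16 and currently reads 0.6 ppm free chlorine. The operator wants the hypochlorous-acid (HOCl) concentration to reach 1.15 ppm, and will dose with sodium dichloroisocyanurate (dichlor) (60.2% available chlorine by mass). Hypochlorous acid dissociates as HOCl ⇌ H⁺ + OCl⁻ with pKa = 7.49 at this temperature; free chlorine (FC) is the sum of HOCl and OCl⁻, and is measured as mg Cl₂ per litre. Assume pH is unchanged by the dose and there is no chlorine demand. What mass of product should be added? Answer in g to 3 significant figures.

855 g

Volume: 473 m³ = 473,000 L.
[OCl⁻]/[HOCl] = 10^(pH − pKa) = 10^(7.16 − 7.49) = 0.4677; fraction as HOCl = 1/(1 + 0.4677) = 0.6813.
Free chlorine required for 1.15 ppm HOCl: 1.15 / 0.6813 = 1.688 ppm.
FC to add: 1.688 − 0.6 = 1.088 mg/L as Cl₂.
Cl₂ equivalent: 1.088 mg/L × 473,000 L = 514.6 g.
Product at 60.2% available Cl: 514.6 / 0.602 = 854.8 g.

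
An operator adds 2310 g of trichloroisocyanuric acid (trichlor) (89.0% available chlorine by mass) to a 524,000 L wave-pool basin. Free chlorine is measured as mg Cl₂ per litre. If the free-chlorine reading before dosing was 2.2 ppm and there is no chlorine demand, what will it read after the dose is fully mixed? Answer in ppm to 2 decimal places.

Available chlorine delivered: 2310 g × 0.89 = 2056 g as Cl₂.
Concentration rise: 2056 g / 524,000 L = 3.923 mg/L = 3.92 ppm.
Final FC: 2.2 + 3.92 = 6.12 ppm.

6.12 ppm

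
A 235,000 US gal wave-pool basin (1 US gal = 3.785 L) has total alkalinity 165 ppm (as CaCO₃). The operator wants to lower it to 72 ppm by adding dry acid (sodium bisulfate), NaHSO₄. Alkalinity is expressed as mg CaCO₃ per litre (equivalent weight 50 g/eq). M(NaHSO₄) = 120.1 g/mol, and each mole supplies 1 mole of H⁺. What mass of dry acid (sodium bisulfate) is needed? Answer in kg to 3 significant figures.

Volume: 235,000 US gal × 3.785 L/gal = 889,475 L.
Alkalinity to neutralize: (165 − 72) = 93 mg/L as CaCO₃ × 889,475 L = 82,720 g as CaCO₃.
Equivalents of H⁺ required: 82,720 ÷ 50 g/eq = 1654 eq = 1654 mol NaHSO₄.
Mass of NaHSO₄: 1654 × 120.1 = 198,700 g.

199 kg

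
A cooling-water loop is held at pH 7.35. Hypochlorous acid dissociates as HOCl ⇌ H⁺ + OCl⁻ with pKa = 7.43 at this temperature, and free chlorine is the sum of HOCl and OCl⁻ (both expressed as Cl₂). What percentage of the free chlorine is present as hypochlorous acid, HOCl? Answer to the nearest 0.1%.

[OCl⁻]/[HOCl] = 10^(pH − pKa) = 10^(7.35 − 7.43) = 10^-0.08 = 0.8318.
Fraction as HOCl = 1 / (1 + 0.8318) = 0.5459.

54.6%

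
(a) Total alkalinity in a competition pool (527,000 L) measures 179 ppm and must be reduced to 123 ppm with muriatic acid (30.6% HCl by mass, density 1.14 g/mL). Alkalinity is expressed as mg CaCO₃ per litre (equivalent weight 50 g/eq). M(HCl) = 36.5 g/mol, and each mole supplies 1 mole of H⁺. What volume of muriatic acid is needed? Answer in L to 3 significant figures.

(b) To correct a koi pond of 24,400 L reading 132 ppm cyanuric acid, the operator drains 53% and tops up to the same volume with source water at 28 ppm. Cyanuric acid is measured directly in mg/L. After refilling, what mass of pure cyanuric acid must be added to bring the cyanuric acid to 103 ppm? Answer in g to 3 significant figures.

(a) 61.8 L; (b) 637 g

(a) Alkalinity to neutralize: (179 − 123) = 56 mg/L as CaCO₃ × 527,000 L = 29,510 g as CaCO₃.
(a) Equivalents of H⁺ required: 29,510 ÷ 50 g/eq = 590.2 eq = 590.2 mol HCl.
(a) Mass of HCl: 590.2 × 36.5 = 21,540 g.
(a) Mass of 30.6% solution: 21,540 / 0.306 = 70,400 g.
(a) Volume: 70,400 g ÷ 1.14 g/mL = 61,760 mL.

(b) After draining 53% and refilling: 132 × 0.47 + 28 × 0.53 = 76.88 ppm.
(b) Deficit to target: 103 − 76.88 = 26.12 mg/L.
(b) Mass: 26.12 mg/L × 24,400 L = 637.3 g cyanuric acid.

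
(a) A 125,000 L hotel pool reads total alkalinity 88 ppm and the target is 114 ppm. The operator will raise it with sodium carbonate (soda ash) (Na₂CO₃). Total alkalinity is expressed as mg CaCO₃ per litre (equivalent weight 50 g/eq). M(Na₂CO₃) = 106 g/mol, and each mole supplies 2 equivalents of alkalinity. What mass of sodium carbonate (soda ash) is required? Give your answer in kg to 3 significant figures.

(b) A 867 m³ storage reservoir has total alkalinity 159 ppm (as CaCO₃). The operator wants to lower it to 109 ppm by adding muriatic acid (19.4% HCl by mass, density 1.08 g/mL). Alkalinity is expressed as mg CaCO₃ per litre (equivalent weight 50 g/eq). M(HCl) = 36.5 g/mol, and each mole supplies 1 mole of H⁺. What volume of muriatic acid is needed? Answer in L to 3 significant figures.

(a) 3.44 kg; (b) 151 L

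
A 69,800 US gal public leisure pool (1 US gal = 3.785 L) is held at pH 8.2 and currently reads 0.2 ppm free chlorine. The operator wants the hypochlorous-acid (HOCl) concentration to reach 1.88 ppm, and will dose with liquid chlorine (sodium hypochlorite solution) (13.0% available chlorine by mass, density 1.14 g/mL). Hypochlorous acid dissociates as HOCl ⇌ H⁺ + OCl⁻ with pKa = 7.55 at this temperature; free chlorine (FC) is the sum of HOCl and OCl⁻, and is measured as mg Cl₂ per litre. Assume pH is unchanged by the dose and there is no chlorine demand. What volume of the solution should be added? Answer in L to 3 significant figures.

18.0 L

Volume: 69,800 US gal × 3.785 L/gal = 264,193 L.
[OCl⁻]/[HOCl] = 10^(pH − pKa) = 10^(8.2 − 7.55) = 4.467; fraction as HOCl = 1/(1 + 4.467) = 0.1829.
Free chlorine required for 1.88 ppm HOCl: 1.88 / 0.1829 = 10.28 ppm.
FC to add: 10.28 − 0.2 = 10.08 mg/L as Cl₂.
Cl₂ equivalent: 10.08 mg/L × 264,193 L = 2662 g.
Product at 13.0% available Cl: 2662 / 0.13 = 20,480 g.
Volume: 20,480 g ÷ 1.14 g/mL = 17,970 mL.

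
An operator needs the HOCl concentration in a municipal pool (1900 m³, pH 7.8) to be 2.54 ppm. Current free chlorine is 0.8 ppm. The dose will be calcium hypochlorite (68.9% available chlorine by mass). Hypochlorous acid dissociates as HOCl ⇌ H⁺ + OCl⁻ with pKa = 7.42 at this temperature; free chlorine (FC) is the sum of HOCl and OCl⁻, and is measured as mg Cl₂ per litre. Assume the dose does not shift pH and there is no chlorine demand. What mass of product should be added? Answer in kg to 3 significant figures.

21.6 kg

Volume: 1900 m³ = 1,900,000 L.
[OCl⁻]/[HOCl] = 10^(pH − pKa) = 10^(7.8 − 7.42) = 2.399; fraction as HOCl = 1/(1 + 2.399) = 0.2942.
Free chlorine required for 2.54 ppm HOCl: 2.54 / 0.2942 = 8.633 ppm.
FC to add: 8.633 − 0.8 = 7.833 mg/L as Cl₂.
Cl₂ equivalent: 7.833 mg/L × 1,900,000 L = 14,880 g.
Product at 68.9% available Cl: 14,880 / 0.689 = 21,600 g.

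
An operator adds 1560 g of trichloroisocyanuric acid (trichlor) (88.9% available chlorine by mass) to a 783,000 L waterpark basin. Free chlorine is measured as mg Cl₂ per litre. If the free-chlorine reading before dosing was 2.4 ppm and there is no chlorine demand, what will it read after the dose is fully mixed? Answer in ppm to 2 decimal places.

Available chlorine delivered: 1560 g × 0.889 = 1387 g as Cl₂.
Concentration rise: 1387 g / 783,000 L = 1.771 mg/L = 1.77 ppm.
Final FC: 2.4 + 1.77 = 4.17 ppm.

4.17 ppm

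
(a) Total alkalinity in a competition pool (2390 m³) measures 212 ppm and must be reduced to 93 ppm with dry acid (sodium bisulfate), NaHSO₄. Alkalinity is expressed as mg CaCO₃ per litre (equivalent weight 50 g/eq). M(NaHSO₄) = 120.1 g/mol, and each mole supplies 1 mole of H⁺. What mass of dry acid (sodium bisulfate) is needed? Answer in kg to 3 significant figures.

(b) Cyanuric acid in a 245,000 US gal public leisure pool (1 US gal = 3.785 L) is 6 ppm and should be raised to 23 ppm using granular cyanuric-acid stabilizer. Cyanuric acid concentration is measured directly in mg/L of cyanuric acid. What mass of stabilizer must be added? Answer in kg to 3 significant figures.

(a) 683 kg; (b) 15.8 kg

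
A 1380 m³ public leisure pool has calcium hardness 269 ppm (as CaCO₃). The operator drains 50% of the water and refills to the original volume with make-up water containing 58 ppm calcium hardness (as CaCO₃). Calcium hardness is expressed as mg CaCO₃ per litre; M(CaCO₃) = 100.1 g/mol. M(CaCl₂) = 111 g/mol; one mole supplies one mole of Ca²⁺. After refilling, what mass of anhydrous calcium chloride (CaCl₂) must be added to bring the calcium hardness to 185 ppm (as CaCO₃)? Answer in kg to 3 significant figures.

32.9 kg

Volume: 1380 m³ = 1,380,000 L.
After draining 50% and refilling: 269 × 0.50 + 58 × 0.50 = 163.5 ppm.
Deficit to target: 185 − 163.5 = 21.5 mg/L.
As CaCO₃: 21.5 mg/L × 1,380,000 L = 29,670 g; ÷ 100.1 = 296.4 mol Ca²⁺.
Mass: 296.4 × 111 = 32,900 g.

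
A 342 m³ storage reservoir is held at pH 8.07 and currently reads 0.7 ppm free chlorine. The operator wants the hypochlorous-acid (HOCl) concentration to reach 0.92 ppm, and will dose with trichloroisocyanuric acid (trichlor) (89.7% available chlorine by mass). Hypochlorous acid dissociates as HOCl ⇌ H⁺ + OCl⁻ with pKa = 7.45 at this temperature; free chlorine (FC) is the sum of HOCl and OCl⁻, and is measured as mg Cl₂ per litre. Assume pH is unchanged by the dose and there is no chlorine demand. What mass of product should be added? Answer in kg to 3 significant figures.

Volume: 342 m³ = 342,000 L.
[OCl⁻]/[HOCl] = 10^(pH − pKa) = 10^(8.07 − 7.45) = 4.169; fraction as HOCl = 1/(1 + 4.169) = 0.1935.
Free chlorine required for 0.92 ppm HOCl: 0.92 / 0.1935 = 4.755 ppm.
FC to add: 4.755 − 0.7 = 4.055 mg/L as Cl₂.
Cl₂ equivalent: 4.055 mg/L × 342,000 L = 1387 g.
Product at 89.7% available Cl: 1387 / 0.897 = 1546 g.

1.55 kg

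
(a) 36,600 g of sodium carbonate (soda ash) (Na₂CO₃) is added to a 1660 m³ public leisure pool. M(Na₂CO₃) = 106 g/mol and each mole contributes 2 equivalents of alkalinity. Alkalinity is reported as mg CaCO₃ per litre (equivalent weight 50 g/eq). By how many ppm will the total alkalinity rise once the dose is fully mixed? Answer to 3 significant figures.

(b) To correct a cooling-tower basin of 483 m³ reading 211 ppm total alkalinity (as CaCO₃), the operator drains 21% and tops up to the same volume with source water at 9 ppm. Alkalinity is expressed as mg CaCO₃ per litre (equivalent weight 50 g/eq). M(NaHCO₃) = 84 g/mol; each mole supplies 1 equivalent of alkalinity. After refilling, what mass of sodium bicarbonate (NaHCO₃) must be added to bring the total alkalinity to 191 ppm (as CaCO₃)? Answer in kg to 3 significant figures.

(a) 20.8 ppm; (b) 18.2 kg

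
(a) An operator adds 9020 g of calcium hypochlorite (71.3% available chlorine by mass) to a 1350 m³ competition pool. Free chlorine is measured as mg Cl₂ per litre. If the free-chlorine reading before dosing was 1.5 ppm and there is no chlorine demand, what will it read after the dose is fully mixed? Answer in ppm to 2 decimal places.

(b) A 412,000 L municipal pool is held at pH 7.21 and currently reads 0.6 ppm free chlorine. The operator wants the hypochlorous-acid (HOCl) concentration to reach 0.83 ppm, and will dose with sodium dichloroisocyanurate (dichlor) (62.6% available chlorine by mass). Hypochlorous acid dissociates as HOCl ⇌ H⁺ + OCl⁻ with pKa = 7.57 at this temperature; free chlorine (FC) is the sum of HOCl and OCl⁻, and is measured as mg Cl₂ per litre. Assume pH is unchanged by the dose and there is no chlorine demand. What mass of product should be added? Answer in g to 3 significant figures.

(a) Volume: 1350 m³ = 1,350,000 L.
(a) Available chlorine delivered: 9020 g × 0.713 = 6431 g as Cl₂.
(a) Concentration rise: 6431 g / 1,350,000 L = 4.764 mg/L = 4.76 ppm.
(a) Final FC: 1.5 + 4.76 = 6.26 ppm.

(b) [OCl⁻]/[HOCl] = 10^(pH − pKa) = 10^(7.21 − 7.57) = 0.4365; fraction as HOCl = 1/(1 + 0.4365) = 0.6961.
(b) Free chlorine required for 0.83 ppm HOCl: 0.83 / 0.6961 = 1.192 ppm.
(b) FC to add: 1.192 − 0.6 = 0.5923 mg/L as Cl₂.
(b) Cl₂ equivalent: 0.5923 mg/L × 412,000 L = 244 g.
(b) Product at 62.6% available Cl: 244 / 0.626 = 389.8 g.

(a) 6.26 ppm; (b) 390 g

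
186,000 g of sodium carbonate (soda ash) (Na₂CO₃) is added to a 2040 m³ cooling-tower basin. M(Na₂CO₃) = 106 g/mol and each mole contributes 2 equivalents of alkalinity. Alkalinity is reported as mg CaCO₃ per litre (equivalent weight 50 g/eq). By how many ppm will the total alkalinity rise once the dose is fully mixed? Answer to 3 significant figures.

Volume: 2040 m³ = 2,040,000 L.
Moles of Na₂CO₃: 186,000 g ÷ 106 g/mol = 1755 mol → 3509 eq of alkalinity.
As CaCO₃: 3509 eq × 50 g/eq = 175,500 g.
Rise: 175,500 g / 2,040,000 L × 1000 = 86.02 mg/L.

86.0 ppm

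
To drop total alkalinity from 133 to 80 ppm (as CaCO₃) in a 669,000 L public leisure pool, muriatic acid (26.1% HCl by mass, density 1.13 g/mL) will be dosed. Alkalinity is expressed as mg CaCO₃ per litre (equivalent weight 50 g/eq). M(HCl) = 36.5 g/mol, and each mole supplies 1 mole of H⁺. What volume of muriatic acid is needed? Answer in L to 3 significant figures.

87.8 L

Alkalinity to neutralize: (133 − 80) = 53 mg/L as CaCO₃ × 669,000 L = 35,460 g as CaCO₃.
Equivalents of H⁺ required: 35,460 ÷ 50 g/eq = 709.1 eq = 709.1 mol HCl.
Mass of HCl: 709.1 × 36.5 = 25,880 g.
Mass of 26.1% solution: 25,880 / 0.261 = 99,170 g.
Volume: 99,170 g ÷ 1.13 g/mL = 87,760 mL.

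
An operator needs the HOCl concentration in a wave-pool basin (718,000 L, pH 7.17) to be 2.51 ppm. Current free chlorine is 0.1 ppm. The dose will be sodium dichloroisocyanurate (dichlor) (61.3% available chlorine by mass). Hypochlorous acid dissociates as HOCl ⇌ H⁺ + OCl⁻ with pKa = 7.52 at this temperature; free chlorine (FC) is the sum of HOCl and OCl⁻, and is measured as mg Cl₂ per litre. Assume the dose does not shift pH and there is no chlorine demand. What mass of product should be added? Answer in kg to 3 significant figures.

4.14 kg

[OCl⁻]/[HOCl] = 10^(pH − pKa) = 10^(7.17 − 7.52) = 0.4467; fraction as HOCl = 1/(1 + 0.4467) = 0.6912.
Free chlorine required for 2.51 ppm HOCl: 2.51 / 0.6912 = 3.631 ppm.
FC to add: 3.631 − 0.1 = 3.531 mg/L as Cl₂.
Cl₂ equivalent: 3.531 mg/L × 718,000 L = 2535 g.
Product at 61.3% available Cl: 2535 / 0.613 = 4136 g.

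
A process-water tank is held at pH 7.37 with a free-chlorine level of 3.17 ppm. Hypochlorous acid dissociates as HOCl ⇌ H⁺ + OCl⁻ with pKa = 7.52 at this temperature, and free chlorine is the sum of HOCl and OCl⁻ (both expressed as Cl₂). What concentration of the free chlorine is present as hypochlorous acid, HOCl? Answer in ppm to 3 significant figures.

[OCl⁻]/[HOCl] = 10^(pH − pKa) = 10^(7.37 − 7.52) = 10^-0.15 = 0.7079.
Fraction as HOCl = 1 / (1 + 0.7079) = 0.5855.
HOCl = 0.5855 × 3.17 ppm = 1.856 ppm.

1.86 ppm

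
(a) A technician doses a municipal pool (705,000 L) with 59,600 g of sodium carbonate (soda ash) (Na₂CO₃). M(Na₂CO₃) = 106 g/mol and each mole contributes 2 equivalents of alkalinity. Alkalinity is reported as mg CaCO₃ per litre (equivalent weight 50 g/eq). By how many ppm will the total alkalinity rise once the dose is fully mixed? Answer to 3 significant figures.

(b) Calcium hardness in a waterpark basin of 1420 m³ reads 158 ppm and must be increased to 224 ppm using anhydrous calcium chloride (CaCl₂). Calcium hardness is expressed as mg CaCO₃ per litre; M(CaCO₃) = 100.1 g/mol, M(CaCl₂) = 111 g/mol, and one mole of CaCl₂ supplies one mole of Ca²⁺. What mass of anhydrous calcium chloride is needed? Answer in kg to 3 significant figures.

(a) 79.8 ppm; (b) 104 kg

(a) Moles of Na₂CO₃: 59,600 g ÷ 106 g/mol = 562.3 mol → 1125 eq of alkalinity.
(a) As CaCO₃: 1125 eq × 50 g/eq = 56,230 g.
(a) Rise: 56,230 g / 705,000 L × 1000 = 79.75 mg/L.

(b) Volume: 1420 m³ = 1,420,000 L.
(b) Hardness to add: (224 − 158) = 66 mg/L as CaCO₃ × 1,420,000 L = 93,720 g as CaCO₃.
(b) Moles of Ca²⁺ (1 mol Ca²⁺ ≡ 1 mol CaCO₃): 93,720 / 100.1 g/mol = 936.3 mol.
(b) Mass of CaCl₂: 936.3 × 111 = 103,900 g.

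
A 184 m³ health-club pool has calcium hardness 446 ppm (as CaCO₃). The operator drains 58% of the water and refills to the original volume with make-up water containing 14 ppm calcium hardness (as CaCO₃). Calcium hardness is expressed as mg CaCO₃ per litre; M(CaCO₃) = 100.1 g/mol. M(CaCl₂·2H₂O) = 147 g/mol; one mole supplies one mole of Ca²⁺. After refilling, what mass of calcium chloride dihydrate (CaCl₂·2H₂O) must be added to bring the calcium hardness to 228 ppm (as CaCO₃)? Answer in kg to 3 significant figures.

Volume: 184 m³ = 184,000 L.
After draining 58% and refilling: 446 × 0.42 + 14 × 0.58 = 195.44 ppm.
Deficit to target: 228 − 195.44 = 32.56 mg/L.
As CaCO₃: 32.56 mg/L × 184,000 L = 5991 g; ÷ 100.1 = 59.85 mol Ca²⁺.
Mass: 59.85 × 147 = 8798 g.

8.80 kg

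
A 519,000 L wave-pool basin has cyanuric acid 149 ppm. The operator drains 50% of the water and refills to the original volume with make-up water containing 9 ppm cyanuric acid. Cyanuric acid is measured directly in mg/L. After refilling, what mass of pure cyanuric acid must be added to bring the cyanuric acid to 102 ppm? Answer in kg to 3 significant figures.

11.9 kg

After draining 50% and refilling: 149 × 0.50 + 9 × 0.50 = 79 ppm.
Deficit to target: 102 − 79 = 23 mg/L.
Mass: 23 mg/L × 519,000 L = 11,940 g cyanuric acid.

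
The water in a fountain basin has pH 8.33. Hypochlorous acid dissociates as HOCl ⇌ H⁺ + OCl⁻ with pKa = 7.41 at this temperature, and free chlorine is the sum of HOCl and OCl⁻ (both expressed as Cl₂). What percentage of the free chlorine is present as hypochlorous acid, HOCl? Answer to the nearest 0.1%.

10.7%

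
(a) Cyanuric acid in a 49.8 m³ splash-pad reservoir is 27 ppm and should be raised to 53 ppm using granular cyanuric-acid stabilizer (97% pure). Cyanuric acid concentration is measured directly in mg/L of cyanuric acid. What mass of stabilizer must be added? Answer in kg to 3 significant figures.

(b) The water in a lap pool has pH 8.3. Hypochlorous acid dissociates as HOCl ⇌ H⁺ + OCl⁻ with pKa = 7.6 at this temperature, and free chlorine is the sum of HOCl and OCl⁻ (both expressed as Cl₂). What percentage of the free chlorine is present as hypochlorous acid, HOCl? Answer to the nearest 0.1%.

(a) 1.33 kg; (b) 16.6%

(a) Volume: 49.8 m³ = 49,800 L.
(a) CYA to add: (53 − 27) = 26 mg/L × 49,800 L = 1295 g cyanuric acid.
(a) At 97% purity: 1295 / 0.97 = 1335 g product.

(b) [OCl⁻]/[HOCl] = 10^(pH − pKa) = 10^(8.3 − 7.6) = 10^0.70 = 5.012.
(b) Fraction as HOCl = 1 / (1 + 5.012) = 0.1663.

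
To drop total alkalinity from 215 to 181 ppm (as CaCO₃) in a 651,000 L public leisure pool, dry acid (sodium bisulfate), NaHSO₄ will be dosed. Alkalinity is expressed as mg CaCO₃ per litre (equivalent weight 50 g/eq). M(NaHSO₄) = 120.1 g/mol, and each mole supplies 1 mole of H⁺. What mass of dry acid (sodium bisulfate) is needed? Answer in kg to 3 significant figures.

Alkalinity to neutralize: (215 − 181) = 34 mg/L as CaCO₃ × 651,000 L = 22,130 g as CaCO₃.
Equivalents of H⁺ required: 22,130 ÷ 50 g/eq = 442.7 eq = 442.7 mol NaHSO₄.
Mass of NaHSO₄: 442.7 × 120.1 = 53,170 g.

53.2 kg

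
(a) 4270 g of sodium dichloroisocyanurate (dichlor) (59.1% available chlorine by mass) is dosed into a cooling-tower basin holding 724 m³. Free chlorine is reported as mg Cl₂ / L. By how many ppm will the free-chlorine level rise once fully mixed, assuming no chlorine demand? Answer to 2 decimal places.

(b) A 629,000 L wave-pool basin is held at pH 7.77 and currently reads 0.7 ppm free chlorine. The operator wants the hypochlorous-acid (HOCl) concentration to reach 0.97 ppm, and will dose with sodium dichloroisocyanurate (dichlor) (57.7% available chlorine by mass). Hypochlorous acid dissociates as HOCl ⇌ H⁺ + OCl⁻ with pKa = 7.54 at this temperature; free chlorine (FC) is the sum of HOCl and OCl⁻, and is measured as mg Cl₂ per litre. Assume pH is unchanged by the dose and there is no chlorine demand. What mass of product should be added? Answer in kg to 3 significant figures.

(a) Volume: 724 m³ = 724,000 L.
(a) Available chlorine delivered: 4270 g × 0.591 = 2524 g as Cl₂.
(a) Concentration rise: 2524 g / 724,000 L = 3.486 mg/L = 3.49 ppm.

(b) [OCl⁻]/[HOCl] = 10^(pH − pKa) = 10^(7.77 − 7.54) = 1.698; fraction as HOCl = 1/(1 + 1.698) = 0.3706.
(b) Free chlorine required for 0.97 ppm HOCl: 0.97 / 0.3706 = 2.617 ppm.
(b) FC to add: 2.617 − 0.7 = 1.917 mg/L as Cl₂.
(b) Cl₂ equivalent: 1.917 mg/L × 629,000 L = 1206 g.
(b) Product at 57.7% available Cl: 1206 / 0.577 = 2090 g.

(a) 3.49 ppm; (b) 2.09 kg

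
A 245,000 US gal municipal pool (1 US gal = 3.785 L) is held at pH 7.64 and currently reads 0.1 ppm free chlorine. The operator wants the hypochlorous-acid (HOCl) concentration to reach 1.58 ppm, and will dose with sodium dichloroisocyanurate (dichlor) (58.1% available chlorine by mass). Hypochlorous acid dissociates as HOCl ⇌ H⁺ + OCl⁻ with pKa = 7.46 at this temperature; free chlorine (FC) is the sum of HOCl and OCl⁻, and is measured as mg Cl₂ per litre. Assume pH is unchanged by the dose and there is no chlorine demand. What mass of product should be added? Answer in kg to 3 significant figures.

6.18 kg

Volume: 245,000 US gal × 3.785 L/gal = 927,325 L.
[OCl⁻]/[HOCl] = 10^(pH − pKa) = 10^(7.64 − 7.46) = 1.514; fraction as HOCl = 1/(1 + 1.514) = 0.3978.
Free chlorine required for 1.58 ppm HOCl: 1.58 / 0.3978 = 3.971 ppm.
FC to add: 3.971 − 0.1 = 3.871 mg/L as Cl₂.
Cl₂ equivalent: 3.871 mg/L × 927,325 L = 3590 g.
Product at 58.1% available Cl: 3590 / 0.581 = 6179 g.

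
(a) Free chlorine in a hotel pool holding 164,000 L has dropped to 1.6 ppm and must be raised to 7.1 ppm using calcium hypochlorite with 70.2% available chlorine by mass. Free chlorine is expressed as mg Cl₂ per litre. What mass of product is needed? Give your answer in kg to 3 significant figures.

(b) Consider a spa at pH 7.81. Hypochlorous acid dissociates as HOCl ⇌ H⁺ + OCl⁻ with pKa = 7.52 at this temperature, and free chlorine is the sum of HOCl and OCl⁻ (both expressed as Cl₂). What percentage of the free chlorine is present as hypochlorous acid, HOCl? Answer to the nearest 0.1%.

(a) Chlorine deficit: 7.1 − 1.6 = 5.5 ppm = 5.5 mg/L as Cl₂.
(a) Cl₂ equivalent needed: 5.5 mg/L × 164,000 L = 902,000 mg = 902 g.
(a) Product at 70.2% available chlorine: 902 / 0.702 = 1285 g.

(b) [OCl⁻]/[HOCl] = 10^(pH − pKa) = 10^(7.81 − 7.52) = 10^0.29 = 1.95.
(b) Fraction as HOCl = 1 / (1 + 1.95) = 0.339.

(a) 1.28 kg; (b) 33.9%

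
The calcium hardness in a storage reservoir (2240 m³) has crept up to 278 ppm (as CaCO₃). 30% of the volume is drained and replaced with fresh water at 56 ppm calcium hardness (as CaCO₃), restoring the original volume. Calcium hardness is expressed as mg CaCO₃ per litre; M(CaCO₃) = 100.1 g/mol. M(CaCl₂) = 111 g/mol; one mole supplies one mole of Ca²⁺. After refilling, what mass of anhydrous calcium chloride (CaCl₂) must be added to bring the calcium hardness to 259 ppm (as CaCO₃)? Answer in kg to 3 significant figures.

118 kg

Volume: 2240 m³ = 2,240,000 L.
After draining 30% and refilling: 278 × 0.70 + 56 × 0.30 = 211.4 ppm.
Deficit to target: 259 − 211.4 = 47.6 mg/L.
As CaCO₃: 47.6 mg/L × 2,240,000 L = 106,600 g; ÷ 100.1 = 1065 mol Ca²⁺.
Mass: 1065 × 111 = 118,200 g.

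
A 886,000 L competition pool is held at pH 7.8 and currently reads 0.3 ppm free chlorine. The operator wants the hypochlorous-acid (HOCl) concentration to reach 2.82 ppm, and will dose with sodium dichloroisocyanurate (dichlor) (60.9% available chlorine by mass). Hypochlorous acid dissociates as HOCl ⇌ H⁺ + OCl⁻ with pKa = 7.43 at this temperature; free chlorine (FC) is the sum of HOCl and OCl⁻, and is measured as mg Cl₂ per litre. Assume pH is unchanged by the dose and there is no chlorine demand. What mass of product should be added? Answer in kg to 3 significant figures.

[OCl⁻]/[HOCl] = 10^(pH − pKa) = 10^(7.8 − 7.43) = 2.344; fraction as HOCl = 1/(1 + 2.344) = 0.299.
Free chlorine required for 2.82 ppm HOCl: 2.82 / 0.299 = 9.431 ppm.
FC to add: 9.431 − 0.3 = 9.131 mg/L as Cl₂.
Cl₂ equivalent: 9.131 mg/L × 886,000 L = 8090 g.
Product at 60.9% available Cl: 8090 / 0.609 = 13,280 g.

13.3 kg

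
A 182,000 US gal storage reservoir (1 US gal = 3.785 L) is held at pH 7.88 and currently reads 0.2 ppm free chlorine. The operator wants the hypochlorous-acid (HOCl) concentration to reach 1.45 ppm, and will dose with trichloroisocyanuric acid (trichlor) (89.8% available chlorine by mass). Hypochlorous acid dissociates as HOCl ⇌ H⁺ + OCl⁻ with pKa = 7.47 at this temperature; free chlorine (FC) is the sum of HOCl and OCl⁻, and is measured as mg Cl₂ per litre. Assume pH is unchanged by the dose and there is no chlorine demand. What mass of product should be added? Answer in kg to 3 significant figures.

Volume: 182,000 US gal × 3.785 L/gal = 688,870 L.
[OCl⁻]/[HOCl] = 10^(pH − pKa) = 10^(7.88 − 7.47) = 2.57; fraction as HOCl = 1/(1 + 2.57) = 0.2801.
Free chlorine required for 1.45 ppm HOCl: 1.45 / 0.2801 = 5.177 ppm.
FC to add: 5.177 − 0.2 = 4.977 mg/L as Cl₂.
Cl₂ equivalent: 4.977 mg/L × 688,870 L = 3429 g.
Product at 89.8% available Cl: 3429 / 0.898 = 3818 g.

3.82 kg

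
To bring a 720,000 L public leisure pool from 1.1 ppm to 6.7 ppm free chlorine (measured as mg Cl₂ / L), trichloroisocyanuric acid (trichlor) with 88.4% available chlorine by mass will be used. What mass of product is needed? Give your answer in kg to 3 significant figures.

Chlorine deficit: 6.7 − 1.1 = 5.6 ppm = 5.6 mg/L as Cl₂.
Cl₂ equivalent needed: 5.6 mg/L × 720,000 L = 4,032,000 mg = 4032 g.
Product at 88.4% available chlorine: 4032 / 0.884 = 4561 g.

4.56 kg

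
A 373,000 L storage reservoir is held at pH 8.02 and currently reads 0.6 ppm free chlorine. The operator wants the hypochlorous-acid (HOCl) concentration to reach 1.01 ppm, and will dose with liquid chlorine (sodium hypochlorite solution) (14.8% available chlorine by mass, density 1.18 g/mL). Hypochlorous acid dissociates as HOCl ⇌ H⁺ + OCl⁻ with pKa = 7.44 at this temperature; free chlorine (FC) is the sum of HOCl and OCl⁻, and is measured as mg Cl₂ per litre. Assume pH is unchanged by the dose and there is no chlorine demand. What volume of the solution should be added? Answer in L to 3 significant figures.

9.08 L

[OCl⁻]/[HOCl] = 10^(pH − pKa) = 10^(8.02 − 7.44) = 3.802; fraction as HOCl = 1/(1 + 3.802) = 0.2083.
Free chlorine required for 1.01 ppm HOCl: 1.01 / 0.2083 = 4.85 ppm.
FC to add: 4.85 − 0.6 = 4.25 mg/L as Cl₂.
Cl₂ equivalent: 4.25 mg/L × 373,000 L = 1585 g.
Product at 14.8% available Cl: 1585 / 0.148 = 10,710 g.
Volume: 10,710 g ÷ 1.18 g/mL = 9077 mL.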